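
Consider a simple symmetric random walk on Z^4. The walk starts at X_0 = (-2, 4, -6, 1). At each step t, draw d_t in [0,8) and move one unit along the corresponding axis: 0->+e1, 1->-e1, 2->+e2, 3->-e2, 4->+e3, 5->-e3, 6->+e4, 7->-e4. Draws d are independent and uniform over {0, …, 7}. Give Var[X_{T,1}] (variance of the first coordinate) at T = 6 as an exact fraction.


Outcome values over d=0..7: [1, -1, 0, 0, 0, 0, 0, 0]
Σy = 0, Σy² = 2, M = 8
μ = 0/8 = 0,  σ² = 2/8 − (0)² = 1/4
Independent increments: Var[X_6] = 6·σ² = 6·(1/4) = 3/2

3/2


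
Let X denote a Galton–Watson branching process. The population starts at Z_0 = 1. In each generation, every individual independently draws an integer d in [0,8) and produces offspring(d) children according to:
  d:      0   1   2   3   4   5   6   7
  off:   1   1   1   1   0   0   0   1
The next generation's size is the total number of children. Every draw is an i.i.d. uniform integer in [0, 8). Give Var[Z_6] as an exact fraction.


3851859375/68719476736

Outcome values over d=0..7: [1, 1, 1, 1, 0, 0, 0, 1]
Σy = 5, Σy² = 5, M = 8
μ = 5/8 = 5/8,  σ² = 5/8 − (5/8)² = 15/64
V_0 = 0, E_0 = 1
V_1 = 15/64·E_0 + (5/8)²·V_0 = 15/64;  E_1 = 5/8
V_2 = 15/64·E_1 + (5/8)²·V_1 = 975/4096;  E_2 = 25/64
V_3 = 15/64·E_2 + (5/8)²·V_2 = 48375/262144;  E_3 = 125/512
V_4 = 15/64·E_3 + (5/8)²·V_3 = 2169375/16777216;  E_4 = 625/4096
V_5 = 15/64·E_4 + (5/8)²·V_4 = 92634375/1073741824;  E_5 = 3125/32768
V_6 = 15/64·E_5 + (5/8)²·V_5 = 3851859375/68719476736;  E_6 = 15625/262144


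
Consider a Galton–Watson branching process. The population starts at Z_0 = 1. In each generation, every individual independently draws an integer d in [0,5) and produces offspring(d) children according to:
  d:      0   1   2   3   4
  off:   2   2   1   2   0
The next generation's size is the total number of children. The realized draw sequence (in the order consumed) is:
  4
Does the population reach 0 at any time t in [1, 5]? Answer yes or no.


yes

gen 0: Z_0=1, draws=[4], offspring=[0], Z_1=0
gen 1: Z_1=0, draws=[], offspring=[], Z_2=0
gen 2: Z_2=0, draws=[], offspring=[], Z_3=0
gen 3: Z_3=0, draws=[], offspring=[], Z_4=0
gen 4: Z_4=0, draws=[], offspring=[], Z_5=0


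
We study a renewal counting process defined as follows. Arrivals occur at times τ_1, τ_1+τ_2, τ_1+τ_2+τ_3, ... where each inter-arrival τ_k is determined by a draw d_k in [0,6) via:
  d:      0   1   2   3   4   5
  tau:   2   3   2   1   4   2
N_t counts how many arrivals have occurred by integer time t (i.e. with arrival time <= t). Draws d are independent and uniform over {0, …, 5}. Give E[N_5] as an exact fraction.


Inter-arrival values over d=0..5: [2, 3, 2, 1, 4, 2]
Each d has probability 1/6, so the pmf of τ is: f(1) = 1/6, f(2) = 1/2, f(3) = 1/6, f(4) = 1/6
Renewal equation for m(n) = E[N_n]: condition on τ_1 = k (if k <= n, one arrival plus a fresh copy on the remaining n−k steps): m(n) = F(n) + Σ_{k<=n} f(k)·m(n−k), where F(n) = P(τ <= n) and m(0) = 0
m(1) = F(1) = 1/6
m(2) = F(2) + f(1)·m(1) = 2/3 + 1/6·1/6 = 25/36
m(3) = F(3) + f(1)·m(2) + f(2)·m(1) = 5/6 + 1/6·25/36 + 1/2·1/6 = 223/216
m(4) = F(4) + f(1)·m(3) + f(2)·m(2) + f(3)·m(1) = 1 + 1/6·223/216 + 1/2·25/36 + 1/6·1/6 = 2005/1296
m(5) = F(5) + f(1)·m(4) + f(2)·m(3) + f(3)·m(2) + f(4)·m(1) = 1 + 1/6·2005/1296 + 1/2·223/216 + 1/6·25/36 + 1/6·1/6 = 14911/7776
E[N_5] = m(5) = 14911/7776

14911/7776


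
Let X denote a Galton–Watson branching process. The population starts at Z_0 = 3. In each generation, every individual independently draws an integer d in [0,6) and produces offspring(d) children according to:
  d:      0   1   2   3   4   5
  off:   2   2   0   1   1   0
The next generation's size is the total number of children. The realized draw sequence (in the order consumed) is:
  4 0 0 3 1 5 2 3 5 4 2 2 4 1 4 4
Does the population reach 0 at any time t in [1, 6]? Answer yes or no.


no

gen 0: Z_0=3, draws=[4, 0, 0], offspring=[1, 2, 2], Z_1=5
gen 1: Z_1=5, draws=[3, 1, 5, 2, 3], offspring=[1, 2, 0, 0, 1], Z_2=4
gen 2: Z_2=4, draws=[5, 4, 2, 2], offspring=[0, 1, 0, 0], Z_3=1
gen 3: Z_3=1, draws=[4], offspring=[1], Z_4=1
gen 4: Z_4=1, draws=[1], offspring=[2], Z_5=2
gen 5: Z_5=2, draws=[4, 4], offspring=[1, 1], Z_6=2


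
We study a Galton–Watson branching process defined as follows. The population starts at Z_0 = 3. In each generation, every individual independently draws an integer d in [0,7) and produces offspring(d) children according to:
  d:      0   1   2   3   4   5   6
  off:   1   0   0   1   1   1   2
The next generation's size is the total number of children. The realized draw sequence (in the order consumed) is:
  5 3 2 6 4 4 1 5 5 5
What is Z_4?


2

gen 0: Z_0=3, draws=[5, 3, 2], offspring=[1, 1, 0], Z_1=2
gen 1: Z_1=2, draws=[6, 4], offspring=[2, 1], Z_2=3
gen 2: Z_2=3, draws=[4, 1, 5], offspring=[1, 0, 1], Z_3=2
gen 3: Z_3=2, draws=[5, 5], offspring=[1, 1], Z_4=2


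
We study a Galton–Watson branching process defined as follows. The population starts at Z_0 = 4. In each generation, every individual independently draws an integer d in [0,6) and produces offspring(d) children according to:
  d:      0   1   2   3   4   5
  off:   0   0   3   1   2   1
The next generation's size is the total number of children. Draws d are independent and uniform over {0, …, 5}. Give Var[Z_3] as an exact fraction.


Outcome values over d=0..5: [0, 0, 3, 1, 2, 1]
Σy = 7, Σy² = 15, M = 6
μ = 7/6 = 7/6,  σ² = 15/6 − (7/6)² = 41/36
V_0 = 0, E_0 = 4
V_1 = 41/36·E_0 + (7/6)²·V_0 = 41/9;  E_1 = 14/3
V_2 = 41/36·E_1 + (7/6)²·V_1 = 3731/324;  E_2 = 49/9
V_3 = 41/36·E_2 + (7/6)²·V_2 = 255143/11664;  E_3 = 343/54

255143/11664


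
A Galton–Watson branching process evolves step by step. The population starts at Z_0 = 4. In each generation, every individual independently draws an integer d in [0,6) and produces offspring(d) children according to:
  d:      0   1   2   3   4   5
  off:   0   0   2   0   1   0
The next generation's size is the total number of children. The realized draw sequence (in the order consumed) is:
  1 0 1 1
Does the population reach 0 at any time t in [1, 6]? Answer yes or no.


yes

gen 0: Z_0=4, draws=[1, 0, 1, 1], offspring=[0, 0, 0, 0], Z_1=0
gen 1: Z_1=0, draws=[], offspring=[], Z_2=0
gen 2: Z_2=0, draws=[], offspring=[], Z_3=0
gen 3: Z_3=0, draws=[], offspring=[], Z_4=0
gen 4: Z_4=0, draws=[], offspring=[], Z_5=0
gen 5: Z_5=0, draws=[], offspring=[], Z_6=0


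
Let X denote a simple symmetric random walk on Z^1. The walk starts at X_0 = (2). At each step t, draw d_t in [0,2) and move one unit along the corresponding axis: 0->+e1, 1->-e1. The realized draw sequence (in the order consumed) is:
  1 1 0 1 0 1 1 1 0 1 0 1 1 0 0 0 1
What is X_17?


t=0: X=(2), d=1 → -e1, X_1=(1)
t=1: X=(1), d=1 → -e1, X_2=(0)
t=2: X=(0), d=0 → +e1, X_3=(1)
t=3: X=(1), d=1 → -e1, X_4=(0)
t=4: X=(0), d=0 → +e1, X_5=(1)
t=5: X=(1), d=1 → -e1, X_6=(0)
t=6: X=(0), d=1 → -e1, X_7=(-1)
t=7: X=(-1), d=1 → -e1, X_8=(-2)
t=8: X=(-2), d=0 → +e1, X_9=(-1)
t=9: X=(-1), d=1 → -e1, X_10=(-2)
t=10: X=(-2), d=0 → +e1, X_11=(-1)
t=11: X=(-1), d=1 → -e1, X_12=(-2)
t=12: X=(-2), d=1 → -e1, X_13=(-3)
t=13: X=(-3), d=0 → +e1, X_14=(-2)
t=14: X=(-2), d=0 → +e1, X_15=(-1)
t=15: X=(-1), d=0 → +e1, X_16=(0)
t=16: X=(0), d=1 → -e1, X_17=(-1)

(-1)


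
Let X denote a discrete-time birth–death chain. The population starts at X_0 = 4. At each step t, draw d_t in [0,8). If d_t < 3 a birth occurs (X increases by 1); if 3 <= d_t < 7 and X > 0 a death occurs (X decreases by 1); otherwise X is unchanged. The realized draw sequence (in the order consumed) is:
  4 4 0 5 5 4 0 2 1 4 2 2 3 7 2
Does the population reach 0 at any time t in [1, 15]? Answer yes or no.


t=0: X=4, d=4 → death, X_1=3
t=1: X=3, d=4 → death, X_2=2
t=2: X=2, d=0 → birth, X_3=3
t=3: X=3, d=5 → death, X_4=2
t=4: X=2, d=5 → death, X_5=1
t=5: X=1, d=4 → death, X_6=0
t=6: X=0, d=0 → birth, X_7=1
t=7: X=1, d=2 → birth, X_8=2
t=8: X=2, d=1 → birth, X_9=3
t=9: X=3, d=4 → death, X_10=2
t=10: X=2, d=2 → birth, X_11=3
t=11: X=3, d=2 → birth, X_12=4
t=12: X=4, d=3 → death, X_13=3
t=13: X=3, d=7 → hold, X_14=3
t=14: X=3, d=2 → birth, X_15=4

yes


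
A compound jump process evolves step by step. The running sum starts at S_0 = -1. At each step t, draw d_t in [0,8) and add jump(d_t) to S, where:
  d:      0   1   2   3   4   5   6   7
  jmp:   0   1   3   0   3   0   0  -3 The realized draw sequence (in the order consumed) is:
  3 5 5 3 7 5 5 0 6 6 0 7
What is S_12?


-7

t=0: S=-1, d=3, jump=0, S_1=-1
t=1: S=-1, d=5, jump=0, S_2=-1
t=2: S=-1, d=5, jump=0, S_3=-1
t=3: S=-1, d=3, jump=0, S_4=-1
t=4: S=-1, d=7, jump=-3, S_5=-4
t=5: S=-4, d=5, jump=0, S_6=-4
t=6: S=-4, d=5, jump=0, S_7=-4
t=7: S=-4, d=0, jump=0, S_8=-4
t=8: S=-4, d=6, jump=0, S_9=-4
t=9: S=-4, d=6, jump=0, S_10=-4
t=10: S=-4, d=0, jump=0, S_11=-4
t=11: S=-4, d=7, jump=-3, S_12=-7


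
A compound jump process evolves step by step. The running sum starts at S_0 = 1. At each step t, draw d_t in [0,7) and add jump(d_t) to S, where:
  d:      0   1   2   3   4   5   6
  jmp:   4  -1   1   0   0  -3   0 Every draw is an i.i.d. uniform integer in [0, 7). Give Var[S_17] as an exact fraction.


3196/49

Outcome values over d=0..6: [4, -1, 1, 0, 0, -3, 0]
Σy = 1, Σy² = 27, M = 7
μ = 1/7 = 1/7,  σ² = 27/7 − (1/7)² = 188/49
Independent increments: Var[S_17] = 17·σ² = 17·(188/49) = 3196/49


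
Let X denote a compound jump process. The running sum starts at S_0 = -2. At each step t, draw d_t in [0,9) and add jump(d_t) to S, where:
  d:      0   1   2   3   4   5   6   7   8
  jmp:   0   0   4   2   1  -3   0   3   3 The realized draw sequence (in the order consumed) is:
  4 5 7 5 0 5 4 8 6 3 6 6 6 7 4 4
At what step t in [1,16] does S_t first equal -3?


8

t=0: S=-2, d=4, jump=1, S_1=-1
t=1: S=-1, d=5, jump=-3, S_2=-4
t=2: S=-4, d=7, jump=3, S_3=-1
t=3: S=-1, d=5, jump=-3, S_4=-4
t=4: S=-4, d=0, jump=0, S_5=-4
t=5: S=-4, d=5, jump=-3, S_6=-7
t=6: S=-7, d=4, jump=1, S_7=-6
t=7: S=-6, d=8, jump=3, S_8=-3
t=8: S=-3, d=6, jump=0, S_9=-3
t=9: S=-3, d=3, jump=2, S_10=-1
t=10: S=-1, d=6, jump=0, S_11=-1
t=11: S=-1, d=6, jump=0, S_12=-1
t=12: S=-1, d=6, jump=0, S_13=-1
t=13: S=-1, d=7, jump=3, S_14=2
t=14: S=2, d=4, jump=1, S_15=3
t=15: S=3, d=4, jump=1, S_16=4


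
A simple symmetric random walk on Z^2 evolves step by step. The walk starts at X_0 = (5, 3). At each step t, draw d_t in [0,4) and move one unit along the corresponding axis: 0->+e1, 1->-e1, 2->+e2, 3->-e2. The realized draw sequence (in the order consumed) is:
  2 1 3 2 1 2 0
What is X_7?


t=0: X=(5, 3), d=2 → +e2, X_1=(5, 4)
t=1: X=(5, 4), d=1 → -e1, X_2=(4, 4)
t=2: X=(4, 4), d=3 → -e2, X_3=(4, 3)
t=3: X=(4, 3), d=2 → +e2, X_4=(4, 4)
t=4: X=(4, 4), d=1 → -e1, X_5=(3, 4)
t=5: X=(3, 4), d=2 → +e2, X_6=(3, 5)
t=6: X=(3, 5), d=0 → +e1, X_7=(4, 5)

(4, 5)


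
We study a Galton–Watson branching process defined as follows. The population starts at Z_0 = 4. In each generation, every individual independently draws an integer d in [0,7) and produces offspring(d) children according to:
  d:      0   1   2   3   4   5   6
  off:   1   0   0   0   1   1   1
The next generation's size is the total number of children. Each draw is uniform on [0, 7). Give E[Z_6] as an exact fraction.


16384/117649

Outcome values over d=0..6: [1, 0, 0, 0, 1, 1, 1]
Σy = 4, Σy² = 4, M = 7
μ = 4/7 = 4/7,  σ² = 4/7 − (4/7)² = 12/49
E[Z_0] = 4
E[Z_1] = 4/7·E[Z_0] = 16/7
E[Z_2] = 4/7·E[Z_1] = 64/49
E[Z_3] = 4/7·E[Z_2] = 256/343
E[Z_4] = 4/7·E[Z_3] = 1024/2401
E[Z_5] = 4/7·E[Z_4] = 4096/16807
E[Z_6] = 4/7·E[Z_5] = 16384/117649


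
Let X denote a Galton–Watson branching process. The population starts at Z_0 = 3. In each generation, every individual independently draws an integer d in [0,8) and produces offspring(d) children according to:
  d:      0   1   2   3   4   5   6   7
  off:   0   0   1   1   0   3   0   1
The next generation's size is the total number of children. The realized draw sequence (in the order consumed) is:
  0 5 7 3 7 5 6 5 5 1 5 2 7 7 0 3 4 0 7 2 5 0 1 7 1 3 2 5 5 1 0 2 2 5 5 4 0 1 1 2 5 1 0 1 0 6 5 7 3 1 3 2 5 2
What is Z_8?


gen 0: Z_0=3, draws=[0, 5, 7], offspring=[0, 3, 1], Z_1=4
gen 1: Z_1=4, draws=[3, 7, 5, 6], offspring=[1, 1, 3, 0], Z_2=5
gen 2: Z_2=5, draws=[5, 5, 1, 5, 2], offspring=[3, 3, 0, 3, 1], Z_3=10
gen 3: Z_3=10, draws=[7, 7, 0, 3, 4, 0, 7, 2, 5, 0], offspring=[1, 1, 0, 1, 0, 0, 1, 1, 3, 0], Z_4=8
gen 4: Z_4=8, draws=[1, 7, 1, 3, 2, 5, 5, 1], offspring=[0, 1, 0, 1, 1, 3, 3, 0], Z_5=9
gen 5: Z_5=9, draws=[0, 2, 2, 5, 5, 4, 0, 1, 1], offspring=[0, 1, 1, 3, 3, 0, 0, 0, 0], Z_6=8
gen 6: Z_6=8, draws=[2, 5, 1, 0, 1, 0, 6, 5], offspring=[1, 3, 0, 0, 0, 0, 0, 3], Z_7=7
gen 7: Z_7=7, draws=[7, 3, 1, 3, 2, 5, 2], offspring=[1, 1, 0, 1, 1, 3, 1], Z_8=8

8


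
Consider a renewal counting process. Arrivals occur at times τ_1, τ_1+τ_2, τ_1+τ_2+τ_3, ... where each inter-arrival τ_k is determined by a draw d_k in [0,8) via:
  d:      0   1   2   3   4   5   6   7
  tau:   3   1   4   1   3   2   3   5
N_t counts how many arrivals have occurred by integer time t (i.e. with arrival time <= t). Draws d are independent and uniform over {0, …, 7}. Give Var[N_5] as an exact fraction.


556751/1048576

Inter-arrival values over d=0..7: [3, 1, 4, 1, 3, 2, 3, 5]
Each d has probability 1/8, so the pmf of τ is: f(1) = 1/4, f(2) = 1/8, f(3) = 3/8, f(4) = 1/8, f(5) = 1/8
Let p_n(j) = P(N_n = j), with p_0 = [1]. Condition on τ_1: p_n(0) = P(τ > n), and for j >= 1, p_n(j) = Σ_{k<=n} f(k)·p_{n−k}(j−1)
p_1 = [3/4, 1/4]  (j = 0..1)
p_2 = [5/8, 5/16, 1/16]  (j = 0..2)
p_3 = [1/4, 5/8, 7/64, 1/64]  (j = 0..3)
p_4 = [1/8, 35/64, 37/128, 9/256, 1/256]  (j = 0..4)
p_5 = [0, 33/64, 93/256, 7/64, 11/1024, 1/1024]  (j = 0..5)
E[N_5] = Σ j·p_5(j) = 1657/1024;  E[N_5²] = Σ j²·p_5(j) = 3225/1024
Var[N_5] = 3225/1024 − (1657/1024)² = 556751/1048576


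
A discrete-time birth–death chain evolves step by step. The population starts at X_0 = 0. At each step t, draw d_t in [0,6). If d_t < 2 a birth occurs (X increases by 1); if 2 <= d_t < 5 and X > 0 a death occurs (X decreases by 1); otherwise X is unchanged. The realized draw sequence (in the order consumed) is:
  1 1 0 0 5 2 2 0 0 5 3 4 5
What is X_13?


2

t=0: X=0, d=1 → birth, X_1=1
t=1: X=1, d=1 → birth, X_2=2
t=2: X=2, d=0 → birth, X_3=3
t=3: X=3, d=0 → birth, X_4=4
t=4: X=4, d=5 → hold, X_5=4
t=5: X=4, d=2 → death, X_6=3
t=6: X=3, d=2 → death, X_7=2
t=7: X=2, d=0 → birth, X_8=3
t=8: X=3, d=0 → birth, X_9=4
t=9: X=4, d=5 → hold, X_10=4
t=10: X=4, d=3 → death, X_11=3
t=11: X=3, d=4 → death, X_12=2
t=12: X=2, d=5 → hold, X_13=2


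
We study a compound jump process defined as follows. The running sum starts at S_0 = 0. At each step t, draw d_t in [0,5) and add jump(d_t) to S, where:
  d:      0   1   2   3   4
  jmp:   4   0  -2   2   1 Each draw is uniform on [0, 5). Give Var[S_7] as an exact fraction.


Outcome values over d=0..4: [4, 0, -2, 2, 1]
Σy = 5, Σy² = 25, M = 5
μ = 5/5 = 1,  σ² = 25/5 − (1)² = 4
Independent increments: Var[S_7] = 7·σ² = 7·(4) = 28

28


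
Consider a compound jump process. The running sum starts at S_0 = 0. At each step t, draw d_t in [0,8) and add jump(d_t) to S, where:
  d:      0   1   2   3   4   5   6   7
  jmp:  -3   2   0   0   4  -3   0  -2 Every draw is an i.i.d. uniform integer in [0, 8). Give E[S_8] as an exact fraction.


Outcome values over d=0..7: [-3, 2, 0, 0, 4, -3, 0, -2]
Σy = -2, Σy² = 42, M = 8
μ = -2/8 = -1/4,  σ² = 42/8 − (-1/4)² = 83/16
E[S_8] = 0 + 8·(-1/4) = -2

-2


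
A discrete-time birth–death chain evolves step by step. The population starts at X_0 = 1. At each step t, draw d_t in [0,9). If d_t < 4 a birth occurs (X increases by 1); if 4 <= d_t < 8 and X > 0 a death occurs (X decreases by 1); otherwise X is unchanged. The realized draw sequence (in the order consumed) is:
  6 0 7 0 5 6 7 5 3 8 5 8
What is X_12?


0

t=0: X=1, d=6 → death, X_1=0
t=1: X=0, d=0 → birth, X_2=1
t=2: X=1, d=7 → death, X_3=0
t=3: X=0, d=0 → birth, X_4=1
t=4: X=1, d=5 → death, X_5=0
t=5: X=0, d=6 → hold, X_6=0
t=6: X=0, d=7 → hold, X_7=0
t=7: X=0, d=5 → hold, X_8=0
t=8: X=0, d=3 → birth, X_9=1
t=9: X=1, d=8 → hold, X_10=1
t=10: X=1, d=5 → death, X_11=0
t=11: X=0, d=8 → hold, X_12=0


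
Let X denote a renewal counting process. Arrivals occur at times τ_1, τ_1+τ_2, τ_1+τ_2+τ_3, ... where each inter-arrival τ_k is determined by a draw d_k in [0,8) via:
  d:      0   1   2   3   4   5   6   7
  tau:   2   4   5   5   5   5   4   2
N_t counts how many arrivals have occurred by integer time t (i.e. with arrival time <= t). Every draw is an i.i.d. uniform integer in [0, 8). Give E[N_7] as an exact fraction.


93/64

Inter-arrival values over d=0..7: [2, 4, 5, 5, 5, 5, 4, 2]
Each d has probability 1/8, so the pmf of τ is: f(2) = 1/4, f(4) = 1/4, f(5) = 1/2
Renewal equation for m(n) = E[N_n]: condition on τ_1 = k (if k <= n, one arrival plus a fresh copy on the remaining n−k steps): m(n) = F(n) + Σ_{k<=n} f(k)·m(n−k), where F(n) = P(τ <= n) and m(0) = 0
m(1) = F(1) = 0
m(2) = F(2) = 1/4
m(3) = F(3) = 1/4
m(4) = F(4) + f(2)·m(2) = 1/2 + 1/4·1/4 = 9/16
m(5) = F(5) + f(2)·m(3) = 1 + 1/4·1/4 = 17/16
m(6) = F(6) + f(2)·m(4) + f(4)·m(2) = 1 + 1/4·9/16 + 1/4·1/4 = 77/64
m(7) = F(7) + f(2)·m(5) + f(4)·m(3) + f(5)·m(2) = 1 + 1/4·17/16 + 1/4·1/4 + 1/2·1/4 = 93/64
E[N_7] = m(7) = 93/64


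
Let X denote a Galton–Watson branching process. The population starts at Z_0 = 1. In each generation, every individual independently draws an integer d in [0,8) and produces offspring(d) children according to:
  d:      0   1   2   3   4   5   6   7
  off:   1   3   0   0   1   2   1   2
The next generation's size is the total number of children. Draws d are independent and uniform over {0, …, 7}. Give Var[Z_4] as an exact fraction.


691875/65536

Outcome values over d=0..7: [1, 3, 0, 0, 1, 2, 1, 2]
Σy = 10, Σy² = 20, M = 8
μ = 10/8 = 5/4,  σ² = 20/8 − (5/4)² = 15/16
V_0 = 0, E_0 = 1
V_1 = 15/16·E_0 + (5/4)²·V_0 = 15/16;  E_1 = 5/4
V_2 = 15/16·E_1 + (5/4)²·V_1 = 675/256;  E_2 = 25/16
V_3 = 15/16·E_2 + (5/4)²·V_2 = 22875/4096;  E_3 = 125/64
V_4 = 15/16·E_3 + (5/4)²·V_3 = 691875/65536;  E_4 = 625/256


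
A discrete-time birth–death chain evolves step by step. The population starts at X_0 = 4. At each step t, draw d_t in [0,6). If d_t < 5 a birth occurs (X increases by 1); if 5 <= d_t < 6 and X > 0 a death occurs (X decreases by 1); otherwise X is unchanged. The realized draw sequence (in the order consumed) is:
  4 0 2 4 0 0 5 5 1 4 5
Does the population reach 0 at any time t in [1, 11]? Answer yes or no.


no

t=0: X=4, d=4 → birth, X_1=5
t=1: X=5, d=0 → birth, X_2=6
t=2: X=6, d=2 → birth, X_3=7
t=3: X=7, d=4 → birth, X_4=8
t=4: X=8, d=0 → birth, X_5=9
t=5: X=9, d=0 → birth, X_6=10
t=6: X=10, d=5 → death, X_7=9
t=7: X=9, d=5 → death, X_8=8
t=8: X=8, d=1 → birth, X_9=9
t=9: X=9, d=4 → birth, X_10=10
t=10: X=10, d=5 → death, X_11=9


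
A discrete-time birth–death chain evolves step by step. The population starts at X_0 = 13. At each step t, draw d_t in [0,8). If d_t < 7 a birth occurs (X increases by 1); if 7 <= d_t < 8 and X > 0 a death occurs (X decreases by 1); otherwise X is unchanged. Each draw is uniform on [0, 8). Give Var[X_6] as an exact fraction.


21/8

X can drop by at most 1 per step and X_0 = 13 > T = 6, so X_t >= 13 − t >= 7 > 0 for every t <= 6: the floor at 0 (the 'and X > 0' condition) never binds. Hence X_6 = X_0 + Σ_{t<6} Y_t with i.i.d. increments Y_t = y(d_t) ∈ {+1, −1, 0}.
Outcome values over d=0..7: [1, 1, 1, 1, 1, 1, 1, -1]
Σy = 6, Σy² = 8, M = 8
μ = 6/8 = 3/4,  σ² = 8/8 − (3/4)² = 7/16
Independent increments: Var[X_6] = 6·σ² = 6·(7/16) = 21/8


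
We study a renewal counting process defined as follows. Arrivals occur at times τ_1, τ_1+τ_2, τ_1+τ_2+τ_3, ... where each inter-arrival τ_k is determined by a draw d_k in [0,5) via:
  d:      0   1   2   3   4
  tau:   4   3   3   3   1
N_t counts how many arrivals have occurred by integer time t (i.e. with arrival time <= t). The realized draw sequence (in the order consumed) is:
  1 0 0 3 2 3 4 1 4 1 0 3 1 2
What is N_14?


draw d_1=1: τ_1=3, arrival time A_1=3
draw d_2=0: τ_2=4, arrival time A_2=7
draw d_3=0: τ_3=4, arrival time A_3=11
draw d_4=3: τ_4=3, arrival time A_4=14
draw d_5=2: τ_5=3, arrival time A_5=17
draw d_6=3: τ_6=3, arrival time A_6=20
draw d_7=4: τ_7=1, arrival time A_7=21
draw d_8=1: τ_8=3, arrival time A_8=24
draw d_9=4: τ_9=1, arrival time A_9=25
draw d_10=1: τ_10=3, arrival time A_10=28
draw d_11=0: τ_11=4, arrival time A_11=32
draw d_12=3: τ_12=3, arrival time A_12=35
draw d_13=1: τ_13=3, arrival time A_13=38
draw d_14=2: τ_14=3, arrival time A_14=41
N_t over t=0..14: 0:0 1:0 2:0 3:1 4:1 5:1 6:1 7:2 8:2 9:2 10:2 11:3 12:3 13:3 14:4

4


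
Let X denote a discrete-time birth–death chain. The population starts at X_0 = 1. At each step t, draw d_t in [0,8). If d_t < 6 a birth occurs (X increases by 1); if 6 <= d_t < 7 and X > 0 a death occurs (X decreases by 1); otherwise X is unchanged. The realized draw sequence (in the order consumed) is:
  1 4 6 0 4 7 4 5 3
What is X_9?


t=0: X=1, d=1 → birth, X_1=2
t=1: X=2, d=4 → birth, X_2=3
t=2: X=3, d=6 → death, X_3=2
t=3: X=2, d=0 → birth, X_4=3
t=4: X=3, d=4 → birth, X_5=4
t=5: X=4, d=7 → hold, X_6=4
t=6: X=4, d=4 → birth, X_7=5
t=7: X=5, d=5 → birth, X_8=6
t=8: X=6, d=3 → birth, X_9=7

7


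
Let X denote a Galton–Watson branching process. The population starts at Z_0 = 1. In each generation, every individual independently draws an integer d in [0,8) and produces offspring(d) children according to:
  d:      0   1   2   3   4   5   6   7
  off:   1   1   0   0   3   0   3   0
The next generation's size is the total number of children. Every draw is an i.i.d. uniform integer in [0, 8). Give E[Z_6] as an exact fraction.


1

Outcome values over d=0..7: [1, 1, 0, 0, 3, 0, 3, 0]
Σy = 8, Σy² = 20, M = 8
μ = 8/8 = 1,  σ² = 20/8 − (1)² = 3/2
E[Z_0] = 1
E[Z_1] = 1·E[Z_0] = 1
E[Z_2] = 1·E[Z_1] = 1
E[Z_3] = 1·E[Z_2] = 1
E[Z_4] = 1·E[Z_3] = 1
E[Z_5] = 1·E[Z_4] = 1
E[Z_6] = 1·E[Z_5] = 1


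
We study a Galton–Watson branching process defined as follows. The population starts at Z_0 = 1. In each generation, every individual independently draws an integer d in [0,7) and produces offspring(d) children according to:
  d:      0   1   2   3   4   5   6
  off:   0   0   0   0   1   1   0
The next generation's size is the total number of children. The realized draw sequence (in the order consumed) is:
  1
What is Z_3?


0

gen 0: Z_0=1, draws=[1], offspring=[0], Z_1=0
gen 1: Z_1=0, draws=[], offspring=[], Z_2=0
gen 2: Z_2=0, draws=[], offspring=[], Z_3=0


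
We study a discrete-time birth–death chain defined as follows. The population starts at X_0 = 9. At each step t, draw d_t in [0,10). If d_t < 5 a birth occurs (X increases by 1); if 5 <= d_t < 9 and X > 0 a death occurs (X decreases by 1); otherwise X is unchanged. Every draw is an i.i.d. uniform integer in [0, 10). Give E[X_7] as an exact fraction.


97/10

X can drop by at most 1 per step and X_0 = 9 > T = 7, so X_t >= 9 − t >= 2 > 0 for every t <= 7: the floor at 0 (the 'and X > 0' condition) never binds. Hence X_7 = X_0 + Σ_{t<7} Y_t with i.i.d. increments Y_t = y(d_t) ∈ {+1, −1, 0}.
Outcome values over d=0..9: [1, 1, 1, 1, 1, -1, -1, -1, -1, 0]
Σy = 1, Σy² = 9, M = 10
μ = 1/10 = 1/10,  σ² = 9/10 − (1/10)² = 89/100
E[X_7] = 9 + 7·(1/10) = 97/10


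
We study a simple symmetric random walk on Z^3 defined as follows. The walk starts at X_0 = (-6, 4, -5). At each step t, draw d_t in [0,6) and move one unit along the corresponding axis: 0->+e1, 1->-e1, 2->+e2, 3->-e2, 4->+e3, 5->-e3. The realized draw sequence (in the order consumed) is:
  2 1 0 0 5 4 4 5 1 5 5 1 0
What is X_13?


t=0: X=(-6, 4, -5), d=2 → +e2, X_1=(-6, 5, -5)
t=1: X=(-6, 5, -5), d=1 → -e1, X_2=(-7, 5, -5)
t=2: X=(-7, 5, -5), d=0 → +e1, X_3=(-6, 5, -5)
t=3: X=(-6, 5, -5), d=0 → +e1, X_4=(-5, 5, -5)
t=4: X=(-5, 5, -5), d=5 → -e3, X_5=(-5, 5, -6)
t=5: X=(-5, 5, -6), d=4 → +e3, X_6=(-5, 5, -5)
t=6: X=(-5, 5, -5), d=4 → +e3, X_7=(-5, 5, -4)
t=7: X=(-5, 5, -4), d=5 → -e3, X_8=(-5, 5, -5)
t=8: X=(-5, 5, -5), d=1 → -e1, X_9=(-6, 5, -5)
t=9: X=(-6, 5, -5), d=5 → -e3, X_10=(-6, 5, -6)
t=10: X=(-6, 5, -6), d=5 → -e3, X_11=(-6, 5, -7)
t=11: X=(-6, 5, -7), d=1 → -e1, X_12=(-7, 5, -7)
t=12: X=(-7, 5, -7), d=0 → +e1, X_13=(-6, 5, -7)

(-6, 5, -7)


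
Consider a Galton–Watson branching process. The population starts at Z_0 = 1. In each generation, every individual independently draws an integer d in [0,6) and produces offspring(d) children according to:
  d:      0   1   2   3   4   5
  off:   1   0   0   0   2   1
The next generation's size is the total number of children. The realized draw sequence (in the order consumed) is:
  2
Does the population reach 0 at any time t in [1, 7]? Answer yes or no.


yes

gen 0: Z_0=1, draws=[2], offspring=[0], Z_1=0
gen 1: Z_1=0, draws=[], offspring=[], Z_2=0
gen 2: Z_2=0, draws=[], offspring=[], Z_3=0
gen 3: Z_3=0, draws=[], offspring=[], Z_4=0
gen 4: Z_4=0, draws=[], offspring=[], Z_5=0
gen 5: Z_5=0, draws=[], offspring=[], Z_6=0
gen 6: Z_6=0, draws=[], offspring=[], Z_7=0


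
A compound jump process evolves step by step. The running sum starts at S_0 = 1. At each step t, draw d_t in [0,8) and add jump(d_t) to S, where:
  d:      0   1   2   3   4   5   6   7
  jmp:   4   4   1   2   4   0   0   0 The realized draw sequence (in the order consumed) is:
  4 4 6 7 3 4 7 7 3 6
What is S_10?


t=0: S=1, d=4, jump=4, S_1=5
t=1: S=5, d=4, jump=4, S_2=9
t=2: S=9, d=6, jump=0, S_3=9
t=3: S=9, d=7, jump=0, S_4=9
t=4: S=9, d=3, jump=2, S_5=11
t=5: S=11, d=4, jump=4, S_6=15
t=6: S=15, d=7, jump=0, S_7=15
t=7: S=15, d=7, jump=0, S_8=15
t=8: S=15, d=3, jump=2, S_9=17
t=9: S=17, d=6, jump=0, S_10=17

17


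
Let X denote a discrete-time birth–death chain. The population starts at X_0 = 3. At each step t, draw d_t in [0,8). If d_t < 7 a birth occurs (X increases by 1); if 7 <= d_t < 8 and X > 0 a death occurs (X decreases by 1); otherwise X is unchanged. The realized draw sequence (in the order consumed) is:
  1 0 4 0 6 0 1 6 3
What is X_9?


12

t=0: X=3, d=1 → birth, X_1=4
t=1: X=4, d=0 → birth, X_2=5
t=2: X=5, d=4 → birth, X_3=6
t=3: X=6, d=0 → birth, X_4=7
t=4: X=7, d=6 → birth, X_5=8
t=5: X=8, d=0 → birth, X_6=9
t=6: X=9, d=1 → birth, X_7=10
t=7: X=10, d=6 → birth, X_8=11
t=8: X=11, d=3 → birth, X_9=12


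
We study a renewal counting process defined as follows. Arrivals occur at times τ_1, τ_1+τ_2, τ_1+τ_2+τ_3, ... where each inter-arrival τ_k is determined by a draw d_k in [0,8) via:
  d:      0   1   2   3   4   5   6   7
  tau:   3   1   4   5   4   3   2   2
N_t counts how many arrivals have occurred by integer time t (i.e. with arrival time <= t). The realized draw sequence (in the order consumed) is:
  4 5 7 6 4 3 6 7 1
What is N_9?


draw d_1=4: τ_1=4, arrival time A_1=4
draw d_2=5: τ_2=3, arrival time A_2=7
draw d_3=7: τ_3=2, arrival time A_3=9
draw d_4=6: τ_4=2, arrival time A_4=11
draw d_5=4: τ_5=4, arrival time A_5=15
draw d_6=3: τ_6=5, arrival time A_6=20
draw d_7=6: τ_7=2, arrival time A_7=22
draw d_8=7: τ_8=2, arrival time A_8=24
draw d_9=1: τ_9=1, arrival time A_9=25
N_t over t=0..9: 0:0 1:0 2:0 3:0 4:1 5:1 6:1 7:2 8:2 9:3

3


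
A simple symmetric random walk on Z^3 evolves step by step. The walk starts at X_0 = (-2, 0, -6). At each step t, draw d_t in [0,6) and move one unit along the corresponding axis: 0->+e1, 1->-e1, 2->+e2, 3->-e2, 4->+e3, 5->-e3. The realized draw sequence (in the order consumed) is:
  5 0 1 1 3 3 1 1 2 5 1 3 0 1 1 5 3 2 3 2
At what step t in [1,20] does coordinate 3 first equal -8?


10

t=0: X=(-2, 0, -6), d=5 → -e3, X_1=(-2, 0, -7)
t=1: X=(-2, 0, -7), d=0 → +e1, X_2=(-1, 0, -7)
t=2: X=(-1, 0, -7), d=1 → -e1, X_3=(-2, 0, -7)
t=3: X=(-2, 0, -7), d=1 → -e1, X_4=(-3, 0, -7)
t=4: X=(-3, 0, -7), d=3 → -e2, X_5=(-3, -1, -7)
t=5: X=(-3, -1, -7), d=3 → -e2, X_6=(-3, -2, -7)
t=6: X=(-3, -2, -7), d=1 → -e1, X_7=(-4, -2, -7)
t=7: X=(-4, -2, -7), d=1 → -e1, X_8=(-5, -2, -7)
t=8: X=(-5, -2, -7), d=2 → +e2, X_9=(-5, -1, -7)
t=9: X=(-5, -1, -7), d=5 → -e3, X_10=(-5, -1, -8)
t=10: X=(-5, -1, -8), d=1 → -e1, X_11=(-6, -1, -8)
t=11: X=(-6, -1, -8), d=3 → -e2, X_12=(-6, -2, -8)
t=12: X=(-6, -2, -8), d=0 → +e1, X_13=(-5, -2, -8)
t=13: X=(-5, -2, -8), d=1 → -e1, X_14=(-6, -2, -8)
t=14: X=(-6, -2, -8), d=1 → -e1, X_15=(-7, -2, -8)
t=15: X=(-7, -2, -8), d=5 → -e3, X_16=(-7, -2, -9)
t=16: X=(-7, -2, -9), d=3 → -e2, X_17=(-7, -3, -9)
t=17: X=(-7, -3, -9), d=2 → +e2, X_18=(-7, -2, -9)
t=18: X=(-7, -2, -9), d=3 → -e2, X_19=(-7, -3, -9)
t=19: X=(-7, -3, -9), d=2 → +e2, X_20=(-7, -2, -9)


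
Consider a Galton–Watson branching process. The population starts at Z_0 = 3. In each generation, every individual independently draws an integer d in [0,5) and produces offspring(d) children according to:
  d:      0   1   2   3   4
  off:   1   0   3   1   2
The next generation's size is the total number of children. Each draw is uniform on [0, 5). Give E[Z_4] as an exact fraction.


7203/625

Outcome values over d=0..4: [1, 0, 3, 1, 2]
Σy = 7, Σy² = 15, M = 5
μ = 7/5 = 7/5,  σ² = 15/5 − (7/5)² = 26/25
E[Z_0] = 3
E[Z_1] = 7/5·E[Z_0] = 21/5
E[Z_2] = 7/5·E[Z_1] = 147/25
E[Z_3] = 7/5·E[Z_2] = 1029/125
E[Z_4] = 7/5·E[Z_3] = 7203/625


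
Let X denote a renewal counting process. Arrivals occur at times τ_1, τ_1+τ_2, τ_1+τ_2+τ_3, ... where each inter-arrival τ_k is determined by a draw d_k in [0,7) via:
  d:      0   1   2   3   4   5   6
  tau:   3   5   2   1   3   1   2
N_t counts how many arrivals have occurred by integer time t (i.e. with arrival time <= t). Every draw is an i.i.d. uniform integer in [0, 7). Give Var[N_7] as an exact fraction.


680193024976/678223072849

Inter-arrival values over d=0..6: [3, 5, 2, 1, 3, 1, 2]
Each d has probability 1/7, so the pmf of τ is: f(1) = 2/7, f(2) = 2/7, f(3) = 2/7, f(5) = 1/7
Let p_n(j) = P(N_n = j), with p_0 = [1]. Condition on τ_1: p_n(0) = P(τ > n), and for j >= 1, p_n(j) = Σ_{k<=n} f(k)·p_{n−k}(j−1)
p_1 = [5/7, 2/7]  (j = 0..1)
p_2 = [3/7, 24/49, 4/49]  (j = 0..2)
p_3 = [1/7, 30/49, 76/343, 8/343]  (j = 0..3)
p_4 = [1/7, 18/49, 136/343, 208/2401, 16/2401]  (j = 0..4)
p_5 = [0, 17/49, 144/343, 480/2401, 528/16807, 32/16807]  (j = 0..5)
p_6 = [0, 9/49, 144/343, 712/2401, 1488/16807, 1280/117649, 64/117649]  (j = 0..6)
p_7 = [0, 5/49, 16/49, 876/2401, 400/2401, 608/16807, 3008/823543, 128/823543]  (j = 0..7)
E[N_7] = Σ j·p_7(j) = 2239967/823543;  E[N_7²] = Σ j²·p_7(j) = 6918455/823543
Var[N_7] = 6918455/823543 − (2239967/823543)² = 680193024976/678223072849


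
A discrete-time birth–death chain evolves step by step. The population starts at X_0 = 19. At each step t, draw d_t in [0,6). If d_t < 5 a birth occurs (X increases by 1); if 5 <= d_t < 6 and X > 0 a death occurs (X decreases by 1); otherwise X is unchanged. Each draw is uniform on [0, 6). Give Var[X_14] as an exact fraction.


X can drop by at most 1 per step and X_0 = 19 > T = 14, so X_t >= 19 − t >= 5 > 0 for every t <= 14: the floor at 0 (the 'and X > 0' condition) never binds. Hence X_14 = X_0 + Σ_{t<14} Y_t with i.i.d. increments Y_t = y(d_t) ∈ {+1, −1, 0}.
Outcome values over d=0..5: [1, 1, 1, 1, 1, -1]
Σy = 4, Σy² = 6, M = 6
μ = 4/6 = 2/3,  σ² = 6/6 − (2/3)² = 5/9
Independent increments: Var[X_14] = 14·σ² = 14·(5/9) = 70/9

70/9


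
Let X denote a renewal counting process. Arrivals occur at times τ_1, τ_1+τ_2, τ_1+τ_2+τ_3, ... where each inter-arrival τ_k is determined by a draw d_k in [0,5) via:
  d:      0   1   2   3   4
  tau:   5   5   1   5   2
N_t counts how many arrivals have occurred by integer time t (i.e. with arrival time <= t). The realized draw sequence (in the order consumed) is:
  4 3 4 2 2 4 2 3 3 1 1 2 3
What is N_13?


6

draw d_1=4: τ_1=2, arrival time A_1=2
draw d_2=3: τ_2=5, arrival time A_2=7
draw d_3=4: τ_3=2, arrival time A_3=9
draw d_4=2: τ_4=1, arrival time A_4=10
draw d_5=2: τ_5=1, arrival time A_5=11
draw d_6=4: τ_6=2, arrival time A_6=13
draw d_7=2: τ_7=1, arrival time A_7=14
draw d_8=3: τ_8=5, arrival time A_8=19
draw d_9=3: τ_9=5, arrival time A_9=24
draw d_10=1: τ_10=5, arrival time A_10=29
draw d_11=1: τ_11=5, arrival time A_11=34
draw d_12=2: τ_12=1, arrival time A_12=35
draw d_13=3: τ_13=5, arrival time A_13=40
N_t over t=0..13: 0:0 1:0 2:1 3:1 4:1 5:1 6:1 7:2 8:2 9:3 10:4 11:5 12:5 13:6


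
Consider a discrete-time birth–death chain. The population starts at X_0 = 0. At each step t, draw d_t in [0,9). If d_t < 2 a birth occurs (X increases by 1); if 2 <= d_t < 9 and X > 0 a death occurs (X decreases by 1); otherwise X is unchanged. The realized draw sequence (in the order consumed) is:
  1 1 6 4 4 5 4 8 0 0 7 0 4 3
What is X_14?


0

t=0: X=0, d=1 → birth, X_1=1
t=1: X=1, d=1 → birth, X_2=2
t=2: X=2, d=6 → death, X_3=1
t=3: X=1, d=4 → death, X_4=0
t=4: X=0, d=4 → hold, X_5=0
t=5: X=0, d=5 → hold, X_6=0
t=6: X=0, d=4 → hold, X_7=0
t=7: X=0, d=8 → hold, X_8=0
t=8: X=0, d=0 → birth, X_9=1
t=9: X=1, d=0 → birth, X_10=2
t=10: X=2, d=7 → death, X_11=1
t=11: X=1, d=0 → birth, X_12=2
t=12: X=2, d=4 → death, X_13=1
t=13: X=1, d=3 → death, X_14=0


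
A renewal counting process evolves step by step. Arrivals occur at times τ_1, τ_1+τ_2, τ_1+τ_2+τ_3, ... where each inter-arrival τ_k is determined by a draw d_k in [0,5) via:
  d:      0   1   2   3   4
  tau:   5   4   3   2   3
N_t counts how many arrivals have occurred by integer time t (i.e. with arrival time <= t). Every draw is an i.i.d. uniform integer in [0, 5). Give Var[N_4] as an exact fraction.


134/625

Inter-arrival values over d=0..4: [5, 4, 3, 2, 3]
Each d has probability 1/5, so the pmf of τ is: f(2) = 1/5, f(3) = 2/5, f(4) = 1/5, f(5) = 1/5
Let p_n(j) = P(N_n = j), with p_0 = [1]. Condition on τ_1: p_n(0) = P(τ > n), and for j >= 1, p_n(j) = Σ_{k<=n} f(k)·p_{n−k}(j−1)
p_1 = [1]  (j = 0)
p_2 = [4/5, 1/5]  (j = 0..1)
p_3 = [2/5, 3/5]  (j = 0..1)
p_4 = [1/5, 19/25, 1/25]  (j = 0..2)
E[N_4] = Σ j·p_4(j) = 21/25;  E[N_4²] = Σ j²·p_4(j) = 23/25
Var[N_4] = 23/25 − (21/25)² = 134/625


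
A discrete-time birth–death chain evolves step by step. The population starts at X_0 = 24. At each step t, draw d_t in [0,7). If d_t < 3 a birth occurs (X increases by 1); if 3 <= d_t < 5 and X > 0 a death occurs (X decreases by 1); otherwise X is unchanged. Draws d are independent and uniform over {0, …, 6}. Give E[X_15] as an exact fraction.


X can drop by at most 1 per step and X_0 = 24 > T = 15, so X_t >= 24 − t >= 9 > 0 for every t <= 15: the floor at 0 (the 'and X > 0' condition) never binds. Hence X_15 = X_0 + Σ_{t<15} Y_t with i.i.d. increments Y_t = y(d_t) ∈ {+1, −1, 0}.
Outcome values over d=0..6: [1, 1, 1, -1, -1, 0, 0]
Σy = 1, Σy² = 5, M = 7
μ = 1/7 = 1/7,  σ² = 5/7 − (1/7)² = 34/49
E[X_15] = 24 + 15·(1/7) = 183/7

183/7


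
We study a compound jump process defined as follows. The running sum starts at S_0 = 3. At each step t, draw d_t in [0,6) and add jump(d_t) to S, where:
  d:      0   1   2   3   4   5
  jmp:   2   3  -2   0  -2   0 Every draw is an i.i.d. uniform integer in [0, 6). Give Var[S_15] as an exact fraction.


Outcome values over d=0..5: [2, 3, -2, 0, -2, 0]
Σy = 1, Σy² = 21, M = 6
μ = 1/6 = 1/6,  σ² = 21/6 − (1/6)² = 125/36
Independent increments: Var[S_15] = 15·σ² = 15·(125/36) = 625/12

625/12


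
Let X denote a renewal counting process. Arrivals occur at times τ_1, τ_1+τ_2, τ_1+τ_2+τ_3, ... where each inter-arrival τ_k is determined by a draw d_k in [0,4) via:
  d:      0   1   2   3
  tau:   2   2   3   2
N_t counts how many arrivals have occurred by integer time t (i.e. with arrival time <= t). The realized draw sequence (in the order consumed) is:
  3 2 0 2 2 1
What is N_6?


2

draw d_1=3: τ_1=2, arrival time A_1=2
draw d_2=2: τ_2=3, arrival time A_2=5
draw d_3=0: τ_3=2, arrival time A_3=7
draw d_4=2: τ_4=3, arrival time A_4=10
draw d_5=2: τ_5=3, arrival time A_5=13
draw d_6=1: τ_6=2, arrival time A_6=15
N_t over t=0..6: 0:0 1:0 2:1 3:1 4:1 5:2 6:2


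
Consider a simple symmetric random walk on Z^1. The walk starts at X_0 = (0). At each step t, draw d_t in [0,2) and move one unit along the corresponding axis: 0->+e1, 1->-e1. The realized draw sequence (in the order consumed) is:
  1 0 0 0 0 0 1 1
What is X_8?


(2)

t=0: X=(0), d=1 → -e1, X_1=(-1)
t=1: X=(-1), d=0 → +e1, X_2=(0)
t=2: X=(0), d=0 → +e1, X_3=(1)
t=3: X=(1), d=0 → +e1, X_4=(2)
t=4: X=(2), d=0 → +e1, X_5=(3)
t=5: X=(3), d=0 → +e1, X_6=(4)
t=6: X=(4), d=1 → -e1, X_7=(3)
t=7: X=(3), d=1 → -e1, X_8=(2)


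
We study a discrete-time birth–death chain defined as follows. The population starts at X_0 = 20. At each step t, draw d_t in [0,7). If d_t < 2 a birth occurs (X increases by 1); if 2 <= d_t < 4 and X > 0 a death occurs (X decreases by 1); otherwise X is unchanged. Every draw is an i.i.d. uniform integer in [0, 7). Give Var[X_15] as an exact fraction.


X can drop by at most 1 per step and X_0 = 20 > T = 15, so X_t >= 20 − t >= 5 > 0 for every t <= 15: the floor at 0 (the 'and X > 0' condition) never binds. Hence X_15 = X_0 + Σ_{t<15} Y_t with i.i.d. increments Y_t = y(d_t) ∈ {+1, −1, 0}.
Outcome values over d=0..6: [1, 1, -1, -1, 0, 0, 0]
Σy = 0, Σy² = 4, M = 7
μ = 0/7 = 0,  σ² = 4/7 − (0)² = 4/7
Independent increments: Var[X_15] = 15·σ² = 15·(4/7) = 60/7

60/7


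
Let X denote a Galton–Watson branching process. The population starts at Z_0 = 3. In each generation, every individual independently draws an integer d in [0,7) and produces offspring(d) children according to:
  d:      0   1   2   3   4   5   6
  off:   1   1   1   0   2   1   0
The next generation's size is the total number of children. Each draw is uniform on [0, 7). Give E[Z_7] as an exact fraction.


Outcome values over d=0..6: [1, 1, 1, 0, 2, 1, 0]
Σy = 6, Σy² = 8, M = 7
μ = 6/7 = 6/7,  σ² = 8/7 − (6/7)² = 20/49
E[Z_0] = 3
E[Z_1] = 6/7·E[Z_0] = 18/7
E[Z_2] = 6/7·E[Z_1] = 108/49
E[Z_3] = 6/7·E[Z_2] = 648/343
E[Z_4] = 6/7·E[Z_3] = 3888/2401
E[Z_5] = 6/7·E[Z_4] = 23328/16807
E[Z_6] = 6/7·E[Z_5] = 139968/117649
E[Z_7] = 6/7·E[Z_6] = 839808/823543

839808/823543


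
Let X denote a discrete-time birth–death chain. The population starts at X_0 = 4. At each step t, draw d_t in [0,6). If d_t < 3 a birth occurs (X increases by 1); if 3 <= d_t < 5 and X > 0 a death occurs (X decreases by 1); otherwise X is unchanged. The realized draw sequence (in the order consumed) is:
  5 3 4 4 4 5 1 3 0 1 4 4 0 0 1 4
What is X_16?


t=0: X=4, d=5 → hold, X_1=4
t=1: X=4, d=3 → death, X_2=3
t=2: X=3, d=4 → death, X_3=2
t=3: X=2, d=4 → death, X_4=1
t=4: X=1, d=4 → death, X_5=0
t=5: X=0, d=5 → hold, X_6=0
t=6: X=0, d=1 → birth, X_7=1
t=7: X=1, d=3 → death, X_8=0
t=8: X=0, d=0 → birth, X_9=1
t=9: X=1, d=1 → birth, X_10=2
t=10: X=2, d=4 → death, X_11=1
t=11: X=1, d=4 → death, X_12=0
t=12: X=0, d=0 → birth, X_13=1
t=13: X=1, d=0 → birth, X_14=2
t=14: X=2, d=1 → birth, X_15=3
t=15: X=3, d=4 → death, X_16=2

2


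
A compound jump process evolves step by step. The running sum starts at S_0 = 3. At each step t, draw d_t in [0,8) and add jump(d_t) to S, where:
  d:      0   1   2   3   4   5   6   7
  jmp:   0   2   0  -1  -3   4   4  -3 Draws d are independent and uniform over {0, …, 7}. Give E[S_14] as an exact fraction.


Outcome values over d=0..7: [0, 2, 0, -1, -3, 4, 4, -3]
Σy = 3, Σy² = 55, M = 8
μ = 3/8 = 3/8,  σ² = 55/8 − (3/8)² = 431/64
E[S_14] = 3 + 14·(3/8) = 33/4

33/4


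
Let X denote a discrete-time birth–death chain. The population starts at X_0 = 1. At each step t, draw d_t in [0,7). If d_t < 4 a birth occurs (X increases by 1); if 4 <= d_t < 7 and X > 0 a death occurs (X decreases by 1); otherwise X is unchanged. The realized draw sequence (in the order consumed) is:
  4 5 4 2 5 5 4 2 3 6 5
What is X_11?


t=0: X=1, d=4 → death, X_1=0
t=1: X=0, d=5 → hold, X_2=0
t=2: X=0, d=4 → hold, X_3=0
t=3: X=0, d=2 → birth, X_4=1
t=4: X=1, d=5 → death, X_5=0
t=5: X=0, d=5 → hold, X_6=0
t=6: X=0, d=4 → hold, X_7=0
t=7: X=0, d=2 → birth, X_8=1
t=8: X=1, d=3 → birth, X_9=2
t=9: X=2, d=6 → death, X_10=1
t=10: X=1, d=5 → death, X_11=0

0
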